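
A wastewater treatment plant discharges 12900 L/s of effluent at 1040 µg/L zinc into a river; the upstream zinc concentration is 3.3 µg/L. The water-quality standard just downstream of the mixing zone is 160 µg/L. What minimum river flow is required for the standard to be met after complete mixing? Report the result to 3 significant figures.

Set C_mix = 160: (Q·3.300 + 12900·1040) / (Q + 12900) = 160
→ Q = 12900·(1040 − 160)/(160 − 3.300) = 72440 L/s.

72400 L/s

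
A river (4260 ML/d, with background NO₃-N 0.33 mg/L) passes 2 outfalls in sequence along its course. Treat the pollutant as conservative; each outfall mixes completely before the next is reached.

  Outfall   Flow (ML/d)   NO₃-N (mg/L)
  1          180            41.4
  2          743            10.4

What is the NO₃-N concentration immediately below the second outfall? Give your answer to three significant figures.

3.20 mg/L

Below outfall 1: Q → 4440 ML/d, C = (4260·0.3300 + 180.0·41.40)/4440 = 1.995 mg/L.
Below outfall 2: Q → 5183 ML/d, C = (4440·1.995 + 743.0·10.40)/5183 = 3.200 mg/L.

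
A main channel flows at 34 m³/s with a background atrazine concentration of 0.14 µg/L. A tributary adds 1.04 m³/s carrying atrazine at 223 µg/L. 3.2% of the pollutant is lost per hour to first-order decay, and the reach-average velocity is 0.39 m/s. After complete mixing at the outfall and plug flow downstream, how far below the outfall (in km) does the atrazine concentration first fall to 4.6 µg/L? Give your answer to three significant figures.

After mixing, C = (34.00·0.1400 + 1.040·223.0) / 35.04 = 236.7/35.04 = 6.755 µg/L.
3.2%/h lost → k = −ln(1 − 0.032) = 0.03252 h⁻¹.
Set 6.755·exp(−k·t) = 4.6 → t = ln(6.755/4.6)/k = 42520 s = 11.81 h.
Distance = v·t = 0.39·42520 = 16580 m = 16.58 km.

16.6 km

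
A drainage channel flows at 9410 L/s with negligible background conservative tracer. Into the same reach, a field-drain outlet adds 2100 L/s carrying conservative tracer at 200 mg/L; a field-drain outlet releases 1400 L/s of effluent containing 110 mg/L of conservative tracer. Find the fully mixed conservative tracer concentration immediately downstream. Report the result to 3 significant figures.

Mixed concentration C = ΣQC/ΣQ = (9410·0 + 2100·200.0 + 1400·110.0) / 12910 = 574000/12910 = 44.46 mg/L.

44.5 mg/L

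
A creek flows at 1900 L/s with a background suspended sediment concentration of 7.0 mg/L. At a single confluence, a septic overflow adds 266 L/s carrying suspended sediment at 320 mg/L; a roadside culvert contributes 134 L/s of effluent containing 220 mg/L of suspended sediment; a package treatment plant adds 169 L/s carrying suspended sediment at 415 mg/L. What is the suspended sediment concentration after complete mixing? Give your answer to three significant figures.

80.2 mg/L

After mixing, C = (1900·7.000 + 266.0·320.0 + 134.0·220.0 + 169.0·415.0) / 2469 = 198000/2469 = 80.21 mg/L.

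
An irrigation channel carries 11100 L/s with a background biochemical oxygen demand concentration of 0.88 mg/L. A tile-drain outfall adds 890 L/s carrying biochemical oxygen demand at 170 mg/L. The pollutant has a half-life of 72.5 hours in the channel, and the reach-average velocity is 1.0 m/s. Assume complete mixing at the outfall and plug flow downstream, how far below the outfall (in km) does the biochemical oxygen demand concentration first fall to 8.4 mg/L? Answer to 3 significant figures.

177 km

After mixing, C = (11100·0.8800 + 890.0·170.0) / 11990 = 161100/11990 = 13.43 mg/L.
Half-life 72.5 h → k = ln 2 / 72.5 = 0.009561 h⁻¹ = 0.2295 d⁻¹.
Set 13.43·exp(−k·t) = 8.4 → t = ln(13.43/8.4)/k = 176800 s = 49.11 h.
Distance = v·t = 1.0·176800 = 176800 m = 176.8 km.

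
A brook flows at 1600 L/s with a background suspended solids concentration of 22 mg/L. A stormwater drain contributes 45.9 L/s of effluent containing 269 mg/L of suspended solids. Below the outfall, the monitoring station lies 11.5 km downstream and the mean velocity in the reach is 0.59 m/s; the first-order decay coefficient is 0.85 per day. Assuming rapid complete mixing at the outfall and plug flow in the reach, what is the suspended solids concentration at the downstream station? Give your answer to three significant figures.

23.8 mg/L

Conservation of mass: C = (1600·22.00 + 45.90·269.0) / 1646 = 47550/1646 = 28.89 mg/L.
Travel time t = 11.5·1000 / 0.59 = 19490 s = 5.414 h.
Applying C = C₀e^(−kt): 28.89 × 0.8255 = 23.85 mg/L.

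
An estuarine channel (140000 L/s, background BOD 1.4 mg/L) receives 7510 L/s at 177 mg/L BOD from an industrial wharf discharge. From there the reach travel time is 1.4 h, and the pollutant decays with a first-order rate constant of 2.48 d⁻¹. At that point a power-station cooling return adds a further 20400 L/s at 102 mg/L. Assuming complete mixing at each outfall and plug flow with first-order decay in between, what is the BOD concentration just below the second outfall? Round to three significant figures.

20.3 mg/L

After mixing, C = (140000·1.400 + 7510·177.0) / 147500 = 1525000/147500 = 10.34 mg/L; combined flow 147500 L/s.
Decay over the reach: 10.34·exp(−kt) = 10.34·0.8653 = 8.947 mg/L.
Second outfall: C = (147500·8.947 + 20400·102.0)/167900 = 20.25 mg/L.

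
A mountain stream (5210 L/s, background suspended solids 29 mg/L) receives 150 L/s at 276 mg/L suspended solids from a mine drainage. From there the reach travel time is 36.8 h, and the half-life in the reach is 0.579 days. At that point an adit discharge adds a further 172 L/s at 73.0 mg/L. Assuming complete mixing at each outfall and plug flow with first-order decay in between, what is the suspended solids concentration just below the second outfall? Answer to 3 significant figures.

7.82 mg/L

After mixing, C = (5210·29.00 + 150.0·276.0) / 5360 = 192500/5360 = 35.91 mg/L; combined flow 5360 L/s.
Half-life 0.579 d → k = ln 2 / 0.579 = 1.197 d⁻¹.
Applying C = C₀e^(−kt): 35.91 × 0.1595 = 5.729 mg/L.
At the second outfall, C = (5360·5.729 + 172.0·73.00) / (5360 + 172.0) = 7.820 mg/L.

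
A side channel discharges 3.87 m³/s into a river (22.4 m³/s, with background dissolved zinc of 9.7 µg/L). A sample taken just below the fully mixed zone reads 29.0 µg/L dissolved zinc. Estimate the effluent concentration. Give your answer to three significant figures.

Mass balance: 22.40·9.700 + 3.870·Cₑ = 26.27·29.00
→ Cₑ = (26.27·29.00 − 22.40·9.700) / 3.870 = 140.7 µg/L.

141 µg/L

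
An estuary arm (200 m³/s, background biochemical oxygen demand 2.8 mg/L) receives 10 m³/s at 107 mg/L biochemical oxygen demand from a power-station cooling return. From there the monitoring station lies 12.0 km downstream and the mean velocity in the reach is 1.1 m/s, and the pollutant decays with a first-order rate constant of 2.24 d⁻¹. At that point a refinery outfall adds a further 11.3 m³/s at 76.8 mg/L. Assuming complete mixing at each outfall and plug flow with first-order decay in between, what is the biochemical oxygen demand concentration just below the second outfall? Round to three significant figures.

Conservation of mass: C = (200.0·2.800 + 10.00·107.0) / 210.0 = 1630/210.0 = 7.762 mg/L; combined flow 210.0 m³/s.
Travel time t = 12.0·1000 / 1.1 = 10910 s = 3.030 h.
After decay, C = 7.762 × e^(−kt) = 7.762 × 0.7536 = 5.850 mg/L.
At the second outfall, C = (210.0·5.850 + 11.30·76.80) / (210.0 + 11.30) = 9.473 mg/L.

9.47 mg/L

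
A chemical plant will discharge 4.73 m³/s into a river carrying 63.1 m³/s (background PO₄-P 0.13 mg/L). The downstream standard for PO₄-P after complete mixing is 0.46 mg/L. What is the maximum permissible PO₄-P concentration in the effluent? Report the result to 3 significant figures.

4.86 mg/L

At the limit, (Qr·Cr + Qe·Cₑ)/(Qr + Qe) = 0.46:
Cₑ = (67.83·0.46 − 63.10·0.1300) / 4.730 = 4.862 mg/L.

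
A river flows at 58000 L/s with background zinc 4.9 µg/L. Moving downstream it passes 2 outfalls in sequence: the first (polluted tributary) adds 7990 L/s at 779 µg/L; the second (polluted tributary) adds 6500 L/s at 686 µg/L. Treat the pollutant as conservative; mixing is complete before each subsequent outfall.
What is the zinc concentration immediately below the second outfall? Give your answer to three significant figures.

Below outfall 1: Q → 65990 L/s, C = (58000·4.900 + 7990·779.0)/65990 = 98.63 µg/L.
Below outfall 2: Q → 72490 L/s, C = (65990·98.63 + 6500·686.0)/72490 = 151.3 µg/L.

151 µg/L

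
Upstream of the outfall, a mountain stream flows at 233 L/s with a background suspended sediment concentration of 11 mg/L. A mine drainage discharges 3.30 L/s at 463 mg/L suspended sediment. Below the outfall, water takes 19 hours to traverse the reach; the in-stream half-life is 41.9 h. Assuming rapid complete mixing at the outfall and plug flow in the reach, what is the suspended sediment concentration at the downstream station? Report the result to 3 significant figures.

After mixing, C = (233.0·11.00 + 3.300·463.0) / 236.3 = 4091/236.3 = 17.31 mg/L.
Half-life 41.9 h → k = ln 2 / 41.9 = 0.01654 h⁻¹ = 0.3970 d⁻¹.
Decay over the reach: 17.31·exp(−kt) = 17.31·0.7303 = 12.64 mg/L.

12.6 mg/L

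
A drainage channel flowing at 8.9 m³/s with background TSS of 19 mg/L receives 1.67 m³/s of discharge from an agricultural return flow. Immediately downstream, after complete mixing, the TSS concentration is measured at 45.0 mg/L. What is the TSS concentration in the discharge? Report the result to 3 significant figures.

Mass balance: 8.900·19.00 + 1.670·Cₑ = 10.57·45.00
→ Cₑ = (10.57·45.00 − 8.900·19.00) / 1.670 = 183.6 mg/L.

184 mg/L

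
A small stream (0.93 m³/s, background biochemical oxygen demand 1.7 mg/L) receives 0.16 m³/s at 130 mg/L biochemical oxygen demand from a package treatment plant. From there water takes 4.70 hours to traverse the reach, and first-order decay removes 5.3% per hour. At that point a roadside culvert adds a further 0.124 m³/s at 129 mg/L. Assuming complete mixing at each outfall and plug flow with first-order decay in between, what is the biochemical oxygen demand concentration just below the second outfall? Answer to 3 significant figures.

Conservation of mass: C = (0.9300·1.700 + 0.1600·130.0) / 1.090 = 22.38/1.090 = 20.53 mg/L; combined flow 1.090 m³/s.
5.3%/h lost → k = −ln(1 − 0.053) = 0.05446 h⁻¹.
First-order decay: C = 20.53·exp(−k·t) = 20.53·0.7742 = 15.90 mg/L.
At the second outfall, C = (1.090·15.90 + 0.1240·129.0) / (1.090 + 0.1240) = 27.45 mg/L.

27.4 mg/L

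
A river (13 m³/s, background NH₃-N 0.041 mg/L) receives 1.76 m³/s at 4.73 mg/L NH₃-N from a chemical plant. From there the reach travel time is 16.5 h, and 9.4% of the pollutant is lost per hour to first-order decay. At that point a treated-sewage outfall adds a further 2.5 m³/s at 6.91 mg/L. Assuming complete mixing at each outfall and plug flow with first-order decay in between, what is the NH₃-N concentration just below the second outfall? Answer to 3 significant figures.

Mixed concentration C = ΣQC/ΣQ = (13.00·0.04100 + 1.760·4.730) / 14.76 = 8.858/14.76 = 0.6001 mg/L; combined flow 14.76 m³/s.
9.4%/h lost → k = −ln(1 − 0.094) = 0.09872 h⁻¹.
First-order decay: C = 0.6001·exp(−k·t) = 0.6001·0.1962 = 0.1177 mg/L.
At the second outfall, C = (14.76·0.1177 + 2.500·6.910) / (14.76 + 2.500) = 1.102 mg/L.

1.10 mg/L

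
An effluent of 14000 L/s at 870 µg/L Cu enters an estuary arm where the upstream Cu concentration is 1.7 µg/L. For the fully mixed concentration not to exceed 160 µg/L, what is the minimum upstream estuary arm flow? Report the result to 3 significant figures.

62800 L/s

Set C_mix = 160: (Q·1.700 + 14000·870.0) / (Q + 14000) = 160
→ Q = 14000·(870.0 − 160)/(160 − 1.700) = 62790 L/s.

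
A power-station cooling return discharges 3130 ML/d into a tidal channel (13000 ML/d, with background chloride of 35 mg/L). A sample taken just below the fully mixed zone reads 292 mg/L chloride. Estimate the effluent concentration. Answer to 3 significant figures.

1360 mg/L

Mass balance: 13000·35.00 + 3130·Cₑ = 16130·292.0
→ Cₑ = (16130·292.0 − 13000·35.00) / 3130 = 1359 mg/L.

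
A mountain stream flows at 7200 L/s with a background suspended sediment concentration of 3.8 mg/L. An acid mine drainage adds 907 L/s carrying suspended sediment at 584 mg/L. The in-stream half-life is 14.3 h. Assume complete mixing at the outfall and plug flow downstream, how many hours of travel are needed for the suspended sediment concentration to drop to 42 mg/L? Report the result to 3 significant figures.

Mass balance: C = (7200·3.800 + 907.0·584.0) / 8107 = 557000/8107 = 68.71 mg/L.
Half-life 14.3 h → k = ln 2 / 14.3 = 0.04847 h⁻¹ = 1.163 d⁻¹.
68.71·exp(−k·t) = 42 → t = ln(68.71/42)/k = 36560 s = 10.16 h.

10.2 h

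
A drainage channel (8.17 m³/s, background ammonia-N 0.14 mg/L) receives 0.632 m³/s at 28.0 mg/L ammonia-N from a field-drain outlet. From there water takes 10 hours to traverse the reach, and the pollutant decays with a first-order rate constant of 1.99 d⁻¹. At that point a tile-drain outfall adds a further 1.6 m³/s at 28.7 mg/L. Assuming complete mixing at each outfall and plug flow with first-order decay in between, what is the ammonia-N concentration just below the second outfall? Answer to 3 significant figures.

5.20 mg/L

Mass balance: C = (8.170·0.1400 + 0.6320·28.00) / 8.802 = 18.84/8.802 = 2.140 mg/L; combined flow 8.802 m³/s.
First-order decay: C = 2.140·exp(−k·t) = 2.140·0.4364 = 0.9341 mg/L.
At the second outfall, C = (8.802·0.9341 + 1.600·28.70) / (8.802 + 1.600) = 5.205 mg/L.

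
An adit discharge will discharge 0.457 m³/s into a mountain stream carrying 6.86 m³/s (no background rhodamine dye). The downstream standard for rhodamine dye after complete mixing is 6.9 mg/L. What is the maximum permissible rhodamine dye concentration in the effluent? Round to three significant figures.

At the limit, (Qr·Cr + Qe·Cₑ)/(Qr + Qe) = 6.9:
Cₑ = (7.317·6.9 − 6.860·0) / 0.4570 = 110.5 mg/L.

110 mg/L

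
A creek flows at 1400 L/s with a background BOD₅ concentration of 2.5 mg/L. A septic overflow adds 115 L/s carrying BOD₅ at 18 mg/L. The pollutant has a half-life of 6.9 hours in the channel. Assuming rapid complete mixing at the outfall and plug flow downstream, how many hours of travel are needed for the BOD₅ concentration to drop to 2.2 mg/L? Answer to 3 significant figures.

Mass balance: C = (1400·2.500 + 115.0·18.00) / 1515 = 5570/1515 = 3.677 mg/L.
Half-life 6.9 h → k = ln 2 / 6.9 = 0.1005 h⁻¹ = 2.411 d⁻¹.
3.677·exp(−k·t) = 2.2 → t = ln(3.677/2.2)/k = 18400 s = 5.112 h.

5.11 h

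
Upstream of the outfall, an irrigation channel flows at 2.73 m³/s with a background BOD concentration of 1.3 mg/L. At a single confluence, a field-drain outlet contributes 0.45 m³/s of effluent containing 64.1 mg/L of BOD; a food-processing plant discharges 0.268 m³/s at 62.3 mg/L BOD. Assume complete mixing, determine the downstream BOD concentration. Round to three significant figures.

14.2 mg/L

After mixing, C = (2.730·1.300 + 0.4500·64.10 + 0.2680·62.30) / 3.448 = 49.09/3.448 = 14.24 mg/L.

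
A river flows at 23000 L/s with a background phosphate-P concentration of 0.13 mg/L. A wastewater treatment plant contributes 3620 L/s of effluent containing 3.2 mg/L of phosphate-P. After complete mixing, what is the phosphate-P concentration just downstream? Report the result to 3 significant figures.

0.547 mg/L

Conservation of mass: C = (23000·0.1300 + 3620·3.200) / 26620 = 14570/26620 = 0.5475 mg/L.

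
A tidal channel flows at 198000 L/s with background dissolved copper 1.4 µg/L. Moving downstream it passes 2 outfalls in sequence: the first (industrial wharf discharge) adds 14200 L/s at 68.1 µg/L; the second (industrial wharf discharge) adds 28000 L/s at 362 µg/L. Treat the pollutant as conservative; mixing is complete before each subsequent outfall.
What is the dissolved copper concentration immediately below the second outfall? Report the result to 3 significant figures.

47.4 µg/L

Outfall 1: combined Q = 212200 L/s; C = (198000·1.400 + 14200·68.10)/212200 = 5.863 µg/L.
Outfall 2: combined Q = 240200 L/s; C = (212200·5.863 + 28000·362.0)/240200 = 47.38 µg/L.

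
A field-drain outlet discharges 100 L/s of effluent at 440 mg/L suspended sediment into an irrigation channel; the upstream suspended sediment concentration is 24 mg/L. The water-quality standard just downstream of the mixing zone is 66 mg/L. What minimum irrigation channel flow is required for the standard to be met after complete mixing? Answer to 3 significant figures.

890 L/s

Set C_mix = 66: (Q·24.00 + 100.0·440.0) / (Q + 100.0) = 66
→ Q = 100.0·(440.0 − 66)/(66 − 24.00) = 890.5 L/s.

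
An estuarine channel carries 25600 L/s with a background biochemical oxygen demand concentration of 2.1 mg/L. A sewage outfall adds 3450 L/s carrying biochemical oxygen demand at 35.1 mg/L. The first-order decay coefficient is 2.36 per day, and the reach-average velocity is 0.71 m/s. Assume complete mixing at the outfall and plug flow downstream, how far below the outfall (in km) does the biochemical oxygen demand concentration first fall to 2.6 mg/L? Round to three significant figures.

Mixed concentration C = ΣQC/ΣQ = (25600·2.100 + 3450·35.10) / 29050 = 174900/29050 = 6.019 mg/L.
Set 6.019·exp(−k·t) = 2.6 → t = ln(6.019/2.6)/k = 30730 s = 8.537 h.
Distance = v·t = 0.71·30730 = 21820 m = 21.82 km.

21.8 km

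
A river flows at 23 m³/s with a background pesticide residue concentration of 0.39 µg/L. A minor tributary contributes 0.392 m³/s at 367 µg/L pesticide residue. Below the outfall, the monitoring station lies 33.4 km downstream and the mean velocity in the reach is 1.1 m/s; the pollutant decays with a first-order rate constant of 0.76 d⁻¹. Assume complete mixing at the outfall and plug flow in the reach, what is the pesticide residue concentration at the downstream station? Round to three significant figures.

Flow-weighted average: C = (23.00·0.3900 + 0.3920·367.0) / 23.39 = 152.8/23.39 = 6.534 µg/L.
Travel time t = 33.4·1000 / 1.1 = 30360 s = 8.434 h.
After decay, C = 6.534 × e^(−kt) = 6.534 × 0.7656 = 5.002 µg/L.

5.00 µg/L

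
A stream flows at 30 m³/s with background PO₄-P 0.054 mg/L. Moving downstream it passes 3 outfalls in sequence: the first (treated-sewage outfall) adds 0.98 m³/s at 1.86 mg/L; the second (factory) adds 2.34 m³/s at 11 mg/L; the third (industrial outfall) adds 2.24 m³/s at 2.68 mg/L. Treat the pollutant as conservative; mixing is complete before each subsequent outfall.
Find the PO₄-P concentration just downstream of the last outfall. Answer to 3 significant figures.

After outfall 1: Q = 30.00 + 0.9800 = 30.98 m³/s; C = (30.00·0.05400 + 0.9800·1.860)/30.98 = 0.1111 mg/L.
After outfall 2: Q = 30.98 + 2.340 = 33.32 m³/s; C = (30.98·0.1111 + 2.340·11.00)/33.32 = 0.8758 mg/L.
After outfall 3: Q = 33.32 + 2.240 = 35.56 m³/s; C = (33.32·0.8758 + 2.240·2.680)/35.56 = 0.9895 mg/L.

0.989 mg/L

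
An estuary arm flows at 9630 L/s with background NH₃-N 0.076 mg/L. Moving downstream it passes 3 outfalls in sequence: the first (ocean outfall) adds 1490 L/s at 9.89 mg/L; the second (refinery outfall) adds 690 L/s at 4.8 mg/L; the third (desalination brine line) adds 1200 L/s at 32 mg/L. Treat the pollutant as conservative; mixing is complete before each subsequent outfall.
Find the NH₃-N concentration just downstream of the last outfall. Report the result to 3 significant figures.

Below outfall 1: Q → 11120 L/s, C = (9630·0.07600 + 1490·9.890)/11120 = 1.391 mg/L.
Below outfall 2: Q → 11810 L/s, C = (11120·1.391 + 690.0·4.800)/11810 = 1.590 mg/L.
Below outfall 3: Q → 13010 L/s, C = (11810·1.590 + 1200·32.00)/13010 = 4.395 mg/L.

4.40 mg/L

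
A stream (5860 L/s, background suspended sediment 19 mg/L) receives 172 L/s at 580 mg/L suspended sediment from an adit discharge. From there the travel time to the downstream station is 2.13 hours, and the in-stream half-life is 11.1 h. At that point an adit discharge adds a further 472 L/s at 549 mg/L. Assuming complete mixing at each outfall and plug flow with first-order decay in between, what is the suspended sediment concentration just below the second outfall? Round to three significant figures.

68.3 mg/L

Mixed concentration C = ΣQC/ΣQ = (5860·19.00 + 172.0·580.0) / 6032 = 211100/6032 = 35.00 mg/L; combined flow 6032 L/s.
Half-life 11.1 h → k = ln 2 / 11.1 = 0.06245 h⁻¹ = 1.499 d⁻¹.
Applying C = C₀e^(−kt): 35.00 × 0.8755 = 30.64 mg/L.
Second outfall: C = (6032·30.64 + 472.0·549.0)/6504 = 68.26 mg/L.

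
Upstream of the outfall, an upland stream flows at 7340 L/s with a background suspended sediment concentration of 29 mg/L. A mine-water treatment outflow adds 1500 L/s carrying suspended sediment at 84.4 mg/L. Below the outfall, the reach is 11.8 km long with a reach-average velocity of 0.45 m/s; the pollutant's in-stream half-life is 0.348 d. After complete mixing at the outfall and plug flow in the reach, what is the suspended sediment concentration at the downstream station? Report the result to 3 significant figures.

21.0 mg/L

After mixing, C = (7340·29.00 + 1500·84.40) / 8840 = 339500/8840 = 38.40 mg/L.
Travel time t = 11.8·1000 / 0.45 = 26220 s = 7.284 h.
Half-life 0.348 d → k = ln 2 / 0.348 = 1.992 d⁻¹.
After decay, C = 38.40 × e^(−kt) = 38.40 × 0.5463 = 20.98 mg/L.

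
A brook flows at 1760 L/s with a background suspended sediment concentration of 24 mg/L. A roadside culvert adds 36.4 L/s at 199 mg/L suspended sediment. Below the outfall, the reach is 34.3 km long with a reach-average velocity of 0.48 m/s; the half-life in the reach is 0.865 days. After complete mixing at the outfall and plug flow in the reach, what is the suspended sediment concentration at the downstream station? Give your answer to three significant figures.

14.2 mg/L

After mixing, C = (1760·24.00 + 36.40·199.0) / 1796 = 49480/1796 = 27.55 mg/L.
Travel time t = 34.3·1000 / 0.48 = 71460 s = 19.85 h.
Half-life 0.865 d → k = ln 2 / 0.865 = 0.8013 d⁻¹.
Decay over the reach: 27.55·exp(−kt) = 27.55·0.5154 = 14.20 mg/L.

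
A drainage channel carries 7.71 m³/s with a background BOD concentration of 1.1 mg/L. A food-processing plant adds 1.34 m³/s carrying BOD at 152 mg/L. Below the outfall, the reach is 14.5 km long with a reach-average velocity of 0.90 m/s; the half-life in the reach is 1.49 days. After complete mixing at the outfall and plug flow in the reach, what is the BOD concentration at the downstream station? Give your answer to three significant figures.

Conservation of mass: C = (7.710·1.100 + 1.340·152.0) / 9.050 = 212.2/9.050 = 23.44 mg/L.
Travel time t = 14.5·1000 / 0.90 = 16110 s = 4.475 h.
Half-life 1.49 d → k = ln 2 / 1.49 = 0.4652 d⁻¹.
After decay, C = 23.44 × e^(−kt) = 23.44 × 0.9169 = 21.50 mg/L.

21.5 mg/L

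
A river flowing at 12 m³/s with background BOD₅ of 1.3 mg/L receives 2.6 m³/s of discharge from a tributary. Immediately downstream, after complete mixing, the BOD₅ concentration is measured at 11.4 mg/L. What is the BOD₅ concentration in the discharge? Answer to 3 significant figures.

Mass balance: 12.00·1.300 + 2.600·Cₑ = 14.60·11.40
→ Cₑ = (14.60·11.40 − 12.00·1.300) / 2.600 = 58.02 mg/L.

58.0 mg/L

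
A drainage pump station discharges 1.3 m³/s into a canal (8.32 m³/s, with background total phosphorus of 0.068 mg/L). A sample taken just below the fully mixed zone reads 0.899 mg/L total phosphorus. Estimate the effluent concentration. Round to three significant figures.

6.22 mg/L

Mass balance: 8.320·0.06800 + 1.300·Cₑ = 9.620·0.8990
→ Cₑ = (9.620·0.8990 − 8.320·0.06800) / 1.300 = 6.217 mg/L.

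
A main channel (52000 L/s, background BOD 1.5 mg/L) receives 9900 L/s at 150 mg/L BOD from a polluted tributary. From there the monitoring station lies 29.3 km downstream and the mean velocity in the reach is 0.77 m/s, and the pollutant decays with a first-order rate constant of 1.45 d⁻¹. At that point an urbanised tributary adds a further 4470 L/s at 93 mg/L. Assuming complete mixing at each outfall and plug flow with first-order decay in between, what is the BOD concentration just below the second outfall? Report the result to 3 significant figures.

Conservation of mass: C = (52000·1.500 + 9900·150.0) / 61900 = 1563000/61900 = 25.25 mg/L; combined flow 61900 L/s.
Travel time t = 29.3·1000 / 0.77 = 38050 s = 10.57 h.
Applying C = C₀e^(−kt): 25.25 × 0.5280 = 13.33 mg/L.
Second outfall: C = (61900·13.33 + 4470·93.00)/66370 = 18.70 mg/L.

18.7 mg/L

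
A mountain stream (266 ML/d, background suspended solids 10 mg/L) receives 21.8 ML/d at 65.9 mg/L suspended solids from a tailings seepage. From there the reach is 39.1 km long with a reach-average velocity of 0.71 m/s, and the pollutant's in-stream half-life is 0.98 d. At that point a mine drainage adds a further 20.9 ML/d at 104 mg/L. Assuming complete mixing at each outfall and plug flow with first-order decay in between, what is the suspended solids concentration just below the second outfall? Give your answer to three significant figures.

15.5 mg/L

Mass balance: C = (266.0·10.00 + 21.80·65.90) / 287.8 = 4097/287.8 = 14.23 mg/L; combined flow 287.8 ML/d.
Travel time t = 39.1·1000 / 0.71 = 55070 s = 15.30 h.
Half-life 0.98 d → k = ln 2 / 0.98 = 0.7073 d⁻¹.
Decay over the reach: 14.23·exp(−kt) = 14.23·0.6371 = 9.069 mg/L.
At the second outfall, C = (287.8·9.069 + 20.90·104.0) / (287.8 + 20.90) = 15.50 mg/L.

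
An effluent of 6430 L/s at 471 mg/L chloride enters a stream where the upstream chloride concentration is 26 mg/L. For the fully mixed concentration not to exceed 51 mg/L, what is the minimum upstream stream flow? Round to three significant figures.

Set C_mix = 51: (Q·26.00 + 6430·471.0) / (Q + 6430) = 51
→ Q = 6430·(471.0 − 51)/(51 − 26.00) = 108000 L/s.

108000 L/s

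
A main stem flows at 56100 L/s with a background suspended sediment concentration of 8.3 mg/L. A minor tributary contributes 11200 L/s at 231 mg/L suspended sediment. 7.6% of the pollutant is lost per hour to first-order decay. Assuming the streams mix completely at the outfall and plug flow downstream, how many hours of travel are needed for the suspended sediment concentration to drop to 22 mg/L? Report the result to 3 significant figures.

9.15 h

Mixed concentration C = ΣQC/ΣQ = (56100·8.300 + 11200·231.0) / 67300 = 3053000/67300 = 45.36 mg/L.
7.6%/h lost → k = −ln(1 − 0.076) = 0.07904 h⁻¹.
45.36·exp(−k·t) = 22 → t = ln(45.36/22)/k = 32960 s = 9.155 h.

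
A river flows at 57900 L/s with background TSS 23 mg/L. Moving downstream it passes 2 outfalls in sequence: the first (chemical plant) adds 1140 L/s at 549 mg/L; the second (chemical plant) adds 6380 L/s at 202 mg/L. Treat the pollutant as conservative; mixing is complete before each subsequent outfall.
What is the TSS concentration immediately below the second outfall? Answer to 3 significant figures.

Below outfall 1: Q → 59040 L/s, C = (57900·23.00 + 1140·549.0)/59040 = 33.16 mg/L.
Below outfall 2: Q → 65420 L/s, C = (59040·33.16 + 6380·202.0)/65420 = 49.62 mg/L.

49.6 mg/L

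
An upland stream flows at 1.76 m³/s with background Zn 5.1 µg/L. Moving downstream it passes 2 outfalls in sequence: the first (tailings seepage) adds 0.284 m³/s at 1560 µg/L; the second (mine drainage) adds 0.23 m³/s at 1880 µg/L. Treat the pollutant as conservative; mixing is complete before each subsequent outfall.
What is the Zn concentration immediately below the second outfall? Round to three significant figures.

389 µg/L

Below outfall 1: Q → 2.044 m³/s, C = (1.760·5.100 + 0.2840·1560)/2.044 = 221.1 µg/L.
Below outfall 2: Q → 2.274 m³/s, C = (2.044·221.1 + 0.2300·1880)/2.274 = 388.9 µg/L.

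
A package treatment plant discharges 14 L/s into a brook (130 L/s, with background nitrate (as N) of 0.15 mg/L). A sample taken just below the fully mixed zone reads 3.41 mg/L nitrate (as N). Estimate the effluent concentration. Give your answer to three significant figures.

Mass balance: 130.0·0.1500 + 14.00·Cₑ = 144.0·3.410
→ Cₑ = (144.0·3.410 − 130.0·0.1500) / 14.00 = 33.68 mg/L.

33.7 mg/L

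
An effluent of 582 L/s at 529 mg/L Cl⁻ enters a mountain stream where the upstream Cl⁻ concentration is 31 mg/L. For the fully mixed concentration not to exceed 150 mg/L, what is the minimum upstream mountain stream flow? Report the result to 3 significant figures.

1850 L/s

Set C_mix = 150: (Q·31.00 + 582.0·529.0) / (Q + 582.0) = 150
→ Q = 582.0·(529.0 − 150)/(150 − 31.00) = 1854 L/s.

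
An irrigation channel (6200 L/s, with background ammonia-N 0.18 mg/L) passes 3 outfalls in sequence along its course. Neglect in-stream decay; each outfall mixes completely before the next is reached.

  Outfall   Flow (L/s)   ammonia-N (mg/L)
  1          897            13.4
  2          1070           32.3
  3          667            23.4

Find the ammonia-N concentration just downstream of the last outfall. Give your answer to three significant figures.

7.17 mg/L

Outfall 1: combined Q = 7097 L/s; C = (6200·0.1800 + 897.0·13.40)/7097 = 1.851 mg/L.
Outfall 2: combined Q = 8167 L/s; C = (7097·1.851 + 1070·32.30)/8167 = 5.840 mg/L.
Outfall 3: combined Q = 8834 L/s; C = (8167·5.840 + 667.0·23.40)/8834 = 7.166 mg/L.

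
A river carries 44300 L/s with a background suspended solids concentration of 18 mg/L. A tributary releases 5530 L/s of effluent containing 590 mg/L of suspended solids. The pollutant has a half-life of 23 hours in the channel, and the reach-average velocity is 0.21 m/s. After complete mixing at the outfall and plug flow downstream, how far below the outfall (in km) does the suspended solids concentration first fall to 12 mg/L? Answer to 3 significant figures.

After mixing, C = (44300·18.00 + 5530·590.0) / 49830 = 4060000/49830 = 81.48 mg/L.
Half-life 23 h → k = ln 2 / 23 = 0.03014 h⁻¹ = 0.7233 d⁻¹.
Set 81.48·exp(−k·t) = 12 → t = ln(81.48/12)/k = 228800 s = 63.56 h.
Distance = v·t = 0.21·228800 = 48050 m = 48.05 km.

48.0 km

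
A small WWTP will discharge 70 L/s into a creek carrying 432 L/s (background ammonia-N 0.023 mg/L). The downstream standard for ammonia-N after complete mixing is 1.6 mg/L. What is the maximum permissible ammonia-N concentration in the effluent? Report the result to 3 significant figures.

At the limit, (Qr·Cr + Qe·Cₑ)/(Qr + Qe) = 1.6:
Cₑ = (502.0·1.6 − 432.0·0.02300) / 70.00 = 11.33 mg/L.

11.3 mg/L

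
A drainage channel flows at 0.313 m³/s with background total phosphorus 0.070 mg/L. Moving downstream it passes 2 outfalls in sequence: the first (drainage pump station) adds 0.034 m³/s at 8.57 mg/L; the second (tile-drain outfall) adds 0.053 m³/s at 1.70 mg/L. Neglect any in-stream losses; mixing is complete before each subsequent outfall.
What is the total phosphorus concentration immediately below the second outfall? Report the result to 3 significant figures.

1.01 mg/L

After outfall 1: Q = 0.3130 + 0.03400 = 0.3470 m³/s; C = (0.3130·0.07000 + 0.03400·8.570)/0.3470 = 0.9029 mg/L.
After outfall 2: Q = 0.3470 + 0.05300 = 0.4000 m³/s; C = (0.3470·0.9029 + 0.05300·1.700)/0.4000 = 1.008 mg/L.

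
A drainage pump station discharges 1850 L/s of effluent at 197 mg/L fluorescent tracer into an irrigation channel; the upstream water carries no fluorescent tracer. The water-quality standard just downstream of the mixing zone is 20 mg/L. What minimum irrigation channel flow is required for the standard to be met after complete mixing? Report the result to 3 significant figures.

Set C_mix = 20: (Q·0 + 1850·197.0) / (Q + 1850) = 20
→ Q = 1850·(197.0 − 20)/(20 − 0) = 16370 L/s.

16400 L/s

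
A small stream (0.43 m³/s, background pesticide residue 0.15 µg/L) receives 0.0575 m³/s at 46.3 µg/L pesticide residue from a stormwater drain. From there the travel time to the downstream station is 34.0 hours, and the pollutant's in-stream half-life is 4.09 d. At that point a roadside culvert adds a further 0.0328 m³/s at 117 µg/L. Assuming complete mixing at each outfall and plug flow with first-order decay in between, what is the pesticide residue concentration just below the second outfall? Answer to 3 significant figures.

11.5 µg/L

Mixed concentration C = ΣQC/ΣQ = (0.4300·0.1500 + 0.05750·46.30) / 0.4875 = 2.727/0.4875 = 5.593 µg/L; combined flow 0.4875 m³/s.
Half-life 4.09 d → k = ln 2 / 4.09 = 0.1695 d⁻¹.
Applying C = C₀e^(−kt): 5.593 × 0.7866 = 4.399 µg/L.
At the second outfall, C = (0.4875·4.399 + 0.03280·117.0) / (0.4875 + 0.03280) = 11.50 µg/L.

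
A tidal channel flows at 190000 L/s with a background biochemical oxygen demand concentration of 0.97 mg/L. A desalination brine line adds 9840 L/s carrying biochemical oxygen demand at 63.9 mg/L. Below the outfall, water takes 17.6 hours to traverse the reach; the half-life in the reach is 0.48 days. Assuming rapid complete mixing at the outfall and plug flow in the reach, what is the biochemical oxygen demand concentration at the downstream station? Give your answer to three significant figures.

1.41 mg/L

Mixed concentration C = ΣQC/ΣQ = (190000·0.9700 + 9840·63.90) / 199800 = 813100/199800 = 4.069 mg/L.
Half-life 0.48 d → k = ln 2 / 0.48 = 1.444 d⁻¹.
First-order decay: C = 4.069·exp(−k·t) = 4.069·0.3468 = 1.411 mg/L.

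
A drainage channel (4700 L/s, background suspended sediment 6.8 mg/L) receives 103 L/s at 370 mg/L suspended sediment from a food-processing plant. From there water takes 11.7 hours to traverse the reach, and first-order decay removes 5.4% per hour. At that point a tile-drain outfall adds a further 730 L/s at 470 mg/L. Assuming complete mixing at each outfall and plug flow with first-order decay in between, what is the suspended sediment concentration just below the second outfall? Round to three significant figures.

68.6 mg/L

After mixing, C = (4700·6.800 + 103.0·370.0) / 4803 = 70070/4803 = 14.59 mg/L; combined flow 4803 L/s.
5.4%/h lost → k = −ln(1 − 0.054) = 0.05551 h⁻¹.
Applying C = C₀e^(−kt): 14.59 × 0.5223 = 7.620 mg/L.
At the second outfall, C = (4803·7.620 + 730.0·470.0) / (4803 + 730.0) = 68.62 mg/L.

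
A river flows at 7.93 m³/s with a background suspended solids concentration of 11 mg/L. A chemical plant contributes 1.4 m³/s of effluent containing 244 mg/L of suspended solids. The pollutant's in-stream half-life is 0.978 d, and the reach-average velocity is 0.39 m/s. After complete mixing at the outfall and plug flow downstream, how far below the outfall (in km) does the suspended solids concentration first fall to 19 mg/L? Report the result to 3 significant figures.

42.0 km

Conservation of mass: C = (7.930·11.00 + 1.400·244.0) / 9.330 = 428.8/9.330 = 45.96 mg/L.
Half-life 0.978 d → k = ln 2 / 0.978 = 0.7087 d⁻¹.
Set 45.96·exp(−k·t) = 19 → t = ln(45.96/19)/k = 107700 s = 29.91 h.
Distance = v·t = 0.39·107700 = 42000 m = 42.00 km.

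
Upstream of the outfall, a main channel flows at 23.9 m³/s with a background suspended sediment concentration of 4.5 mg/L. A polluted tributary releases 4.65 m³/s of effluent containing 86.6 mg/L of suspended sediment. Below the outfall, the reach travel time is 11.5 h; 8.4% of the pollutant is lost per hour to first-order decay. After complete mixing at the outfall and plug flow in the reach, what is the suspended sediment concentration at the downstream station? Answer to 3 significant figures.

6.52 mg/L

Mass balance: C = (23.90·4.500 + 4.650·86.60) / 28.55 = 510.2/28.55 = 17.87 mg/L.
8.4%/h lost → k = −ln(1 − 0.084) = 0.08774 h⁻¹.
Applying C = C₀e^(−kt): 17.87 × 0.3646 = 6.516 mg/L.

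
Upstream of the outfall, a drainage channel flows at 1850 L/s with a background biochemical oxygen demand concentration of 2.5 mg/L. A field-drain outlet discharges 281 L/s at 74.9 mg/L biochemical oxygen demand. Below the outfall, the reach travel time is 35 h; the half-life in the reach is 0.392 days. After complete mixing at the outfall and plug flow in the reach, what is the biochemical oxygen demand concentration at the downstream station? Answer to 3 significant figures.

Conservation of mass: C = (1850·2.500 + 281.0·74.90) / 2131 = 25670/2131 = 12.05 mg/L.
Half-life 0.392 d → k = ln 2 / 0.392 = 1.768 d⁻¹.
Decay over the reach: 12.05·exp(−kt) = 12.05·0.07587 = 0.9141 mg/L.

0.914 mg/L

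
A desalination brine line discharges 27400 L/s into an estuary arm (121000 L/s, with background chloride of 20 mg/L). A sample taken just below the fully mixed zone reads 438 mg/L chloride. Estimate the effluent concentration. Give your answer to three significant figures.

Mass balance: 121000·20.00 + 27400·Cₑ = 148400·438.0
→ Cₑ = (148400·438.0 − 121000·20.00) / 27400 = 2284 mg/L.

2280 mg/L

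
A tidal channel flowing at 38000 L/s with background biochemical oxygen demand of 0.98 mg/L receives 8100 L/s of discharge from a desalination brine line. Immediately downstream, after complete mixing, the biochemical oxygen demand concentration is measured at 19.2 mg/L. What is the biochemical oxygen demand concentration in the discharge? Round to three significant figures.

Mass balance: 38000·0.9800 + 8100·Cₑ = 46100·19.20
→ Cₑ = (46100·19.20 − 38000·0.9800) / 8100 = 104.7 mg/L.

105 mg/L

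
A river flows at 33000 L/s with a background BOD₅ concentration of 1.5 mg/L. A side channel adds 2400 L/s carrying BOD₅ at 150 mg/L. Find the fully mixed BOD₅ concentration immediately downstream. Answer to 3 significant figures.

11.6 mg/L

After mixing, C = (33000·1.500 + 2400·150.0) / 35400 = 409500/35400 = 11.57 mg/L.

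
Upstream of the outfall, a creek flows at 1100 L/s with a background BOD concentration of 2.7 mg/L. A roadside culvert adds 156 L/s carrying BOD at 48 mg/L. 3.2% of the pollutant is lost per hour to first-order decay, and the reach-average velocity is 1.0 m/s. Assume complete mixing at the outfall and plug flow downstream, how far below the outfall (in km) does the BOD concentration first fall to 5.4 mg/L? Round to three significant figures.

47.9 km

Conservation of mass: C = (1100·2.700 + 156.0·48.00) / 1256 = 10460/1256 = 8.326 mg/L.
3.2%/h lost → k = −ln(1 − 0.032) = 0.03252 h⁻¹.
Set 8.326·exp(−k·t) = 5.4 → t = ln(8.326/5.4)/k = 47930 s = 13.31 h.
Distance = v·t = 1.0·47930 = 47930 m = 47.93 km.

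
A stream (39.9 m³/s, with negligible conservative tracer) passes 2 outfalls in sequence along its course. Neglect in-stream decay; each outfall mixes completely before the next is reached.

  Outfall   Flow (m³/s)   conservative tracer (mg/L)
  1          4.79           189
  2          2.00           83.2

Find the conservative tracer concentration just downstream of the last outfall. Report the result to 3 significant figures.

23.0 mg/L

Below outfall 1: Q → 44.69 m³/s, C = (39.90·0 + 4.790·189.0)/44.69 = 20.26 mg/L.
Below outfall 2: Q → 46.69 m³/s, C = (44.69·20.26 + 2.000·83.20)/46.69 = 22.95 mg/L.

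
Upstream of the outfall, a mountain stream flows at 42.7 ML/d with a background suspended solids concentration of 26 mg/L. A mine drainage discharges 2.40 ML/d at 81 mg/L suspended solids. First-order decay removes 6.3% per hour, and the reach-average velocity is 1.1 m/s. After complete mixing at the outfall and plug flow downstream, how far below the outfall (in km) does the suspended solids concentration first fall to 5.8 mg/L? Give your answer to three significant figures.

97.8 km

Mass balance: C = (42.70·26.00 + 2.400·81.00) / 45.10 = 1305/45.10 = 28.93 mg/L.
6.3%/h lost → k = −ln(1 − 0.063) = 0.06507 h⁻¹.
Set 28.93·exp(−k·t) = 5.8 → t = ln(28.93/5.8)/k = 88900 s = 24.69 h.
Distance = v·t = 1.1·88900 = 97790 m = 97.79 km.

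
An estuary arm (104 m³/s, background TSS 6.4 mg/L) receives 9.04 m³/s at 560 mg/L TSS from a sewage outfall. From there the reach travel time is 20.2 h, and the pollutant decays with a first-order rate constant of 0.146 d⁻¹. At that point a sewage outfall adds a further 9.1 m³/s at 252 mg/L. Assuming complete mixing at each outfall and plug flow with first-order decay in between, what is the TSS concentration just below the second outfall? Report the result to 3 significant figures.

60.2 mg/L

Flow-weighted average: C = (104.0·6.400 + 9.040·560.0) / 113.0 = 5728/113.0 = 50.67 mg/L; combined flow 113.0 m³/s.
After decay, C = 50.67 × e^(−kt) = 50.67 × 0.8844 = 44.81 mg/L.
At the second outfall, C = (113.0·44.81 + 9.100·252.0) / (113.0 + 9.100) = 60.25 mg/L.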